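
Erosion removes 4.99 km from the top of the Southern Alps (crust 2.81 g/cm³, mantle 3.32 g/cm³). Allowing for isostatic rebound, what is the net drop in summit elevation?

Rebound u = e ρ_c/ρ_m = 4.99 km × 2.81/3.32 = 4.223 km.
Net surface drop = e − u = 4.99 km − 4.223 km = e (ρ_m − ρ_c)/ρ_m = 0.767 km.

0.767 km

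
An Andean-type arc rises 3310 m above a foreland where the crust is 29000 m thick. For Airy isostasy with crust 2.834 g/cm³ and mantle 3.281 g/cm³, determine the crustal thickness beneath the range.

Root depth r = h ρ_c / (ρ_m − ρ_c) = 3310 m × 2.834 / 0.447 = 20990 m.
Total thickness = T + h + r = 29000 m + 3310 m + 20990 m = 53300 m.

53300 m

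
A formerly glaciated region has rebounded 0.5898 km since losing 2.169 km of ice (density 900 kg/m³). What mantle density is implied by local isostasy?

ρ_m = ρ_ice t / u = 900 × 2.169 km/0.5898 km = 3310 kg/m³.

3310 kg/m³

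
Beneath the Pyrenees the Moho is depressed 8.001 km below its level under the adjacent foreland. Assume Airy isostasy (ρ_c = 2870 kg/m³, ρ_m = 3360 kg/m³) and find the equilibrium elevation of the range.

Equating mass per unit area of the two columns: ρ_c h = (ρ_m − ρ_c) r.
h = r (ρ_m − ρ_c) / ρ_c = 8.001 km × (3360 − 2870) / 2870 = 1.37 km.

1.37 km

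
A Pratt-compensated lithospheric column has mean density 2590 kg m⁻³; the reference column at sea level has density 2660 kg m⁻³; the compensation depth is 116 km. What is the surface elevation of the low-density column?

ρ_ref D = ρ (D + h) → h = D (ρ_ref − ρ)/ρ.
h = 116 km × (2660 − 2590)/2590 = 3.14 km.

3.14 km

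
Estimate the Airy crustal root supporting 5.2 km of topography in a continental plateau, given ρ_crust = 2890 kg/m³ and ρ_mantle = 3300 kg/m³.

In Airy isostatic equilibrium: the weight of the topography is balanced by the buoyancy of the root, ρ_c h = (ρ_m − ρ_c) r.
r = h · ρ_c / (ρ_m − ρ_c) = 5.2 km × 2890 / (3300 − 2890) = 36.7 km.

36.7 km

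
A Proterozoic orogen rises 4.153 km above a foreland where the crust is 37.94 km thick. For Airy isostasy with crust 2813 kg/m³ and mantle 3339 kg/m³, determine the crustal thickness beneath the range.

64.3 km

Root depth r = h ρ_c / (ρ_m − ρ_c) = 4.153 km × 2813 / 526 = 22.21 km.
Total thickness = T + h + r = 37.94 km + 4.153 km + 22.21 km = 64.3 km.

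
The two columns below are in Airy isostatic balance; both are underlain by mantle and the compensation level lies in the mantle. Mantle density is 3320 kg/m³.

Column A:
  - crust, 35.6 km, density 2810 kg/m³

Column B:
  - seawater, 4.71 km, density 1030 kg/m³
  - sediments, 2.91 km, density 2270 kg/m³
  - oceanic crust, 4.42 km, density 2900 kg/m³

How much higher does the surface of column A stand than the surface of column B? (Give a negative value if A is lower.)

For any compensation level in the mantle, the mantle terms cancel and isostasy reduces to e = (Σt_A − Σt_B) − (Σ(ρt)_A − Σ(ρt)_B) / ρ_m.
Σt_A = 35.6 km; Σt_B = 12.04 km; Σ(ρt)_A = 100036; Σ(ρt)_B = 24275 (in km·kg/m³).
e = (35.6 − 12.04) − (100036 − 24275) / 3320 = 0.74 km.

0.74 km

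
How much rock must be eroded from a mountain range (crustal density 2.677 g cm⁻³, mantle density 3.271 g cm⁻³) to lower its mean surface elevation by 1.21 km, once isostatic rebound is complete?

6.66 km

Net drop Δ = e − u = e − e ρ_c/ρ_m = e (ρ_m − ρ_c)/ρ_m.
e = Δ ρ_m/(ρ_m − ρ_c) = 1.21 km × 3.271/0.594 = 6.66 km.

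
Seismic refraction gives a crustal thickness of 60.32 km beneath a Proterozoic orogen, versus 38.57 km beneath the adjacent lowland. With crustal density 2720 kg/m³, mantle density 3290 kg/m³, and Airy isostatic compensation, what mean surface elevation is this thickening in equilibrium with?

Excess crust Δ = 60.32 km − 38.57 km = 21.75 km, split between elevation h and root r with h + r = Δ.
Airy balance ρ_c h = (ρ_m − ρ_c) r gives r = h ρ_c/(ρ_m − ρ_c), so h (1 + ρ_c/(ρ_m − ρ_c)) = Δ, i.e. h = Δ (ρ_m − ρ_c)/ρ_m.
h = 21.75 km × 570/3290 = 3.77 km.

3.77 km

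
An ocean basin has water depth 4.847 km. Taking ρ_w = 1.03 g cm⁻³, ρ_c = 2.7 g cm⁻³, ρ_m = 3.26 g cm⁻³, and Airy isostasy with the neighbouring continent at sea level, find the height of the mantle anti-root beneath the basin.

Equating mass per unit area of the two columns: replacing crust with seawater at the top is compensated by replacing crust with mantle at the base: d (ρ_c − ρ_w) = a (ρ_m − ρ_c).
a = d (ρ_c − ρ_w)/(ρ_m − ρ_c) = 4.847 km × 1.67/0.56 = 14.5 km.

14.5 km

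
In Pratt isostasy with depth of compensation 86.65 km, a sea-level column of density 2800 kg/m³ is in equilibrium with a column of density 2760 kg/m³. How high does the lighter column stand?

ρ_ref D = ρ (D + h) → h = D (ρ_ref − ρ)/ρ.
h = 86.65 km × (2800 − 2760)/2760 = 1.26 km.

1.26 km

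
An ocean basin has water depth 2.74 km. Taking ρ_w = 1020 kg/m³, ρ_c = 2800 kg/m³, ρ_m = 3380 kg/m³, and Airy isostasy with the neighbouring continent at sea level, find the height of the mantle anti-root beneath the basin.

8.41 km

Equating mass per unit area of the two columns: replacing crust with seawater at the top is compensated by replacing crust with mantle at the base: d (ρ_c − ρ_w) = a (ρ_m − ρ_c).
a = d (ρ_c − ρ_w)/(ρ_m − ρ_c) = 2.74 km × 1780/580 = 8.41 km.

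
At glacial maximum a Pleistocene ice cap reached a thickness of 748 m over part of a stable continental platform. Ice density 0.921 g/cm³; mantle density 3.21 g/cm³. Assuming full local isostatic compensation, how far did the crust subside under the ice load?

By Archimedes' principle applied to the lithosphere: the ice load ρ_ice t is balanced by mantle displaced below, ρ_m s.
s = t ρ_ice / ρ_m = 748 m × 0.921/3.21 = 215 m.

215 m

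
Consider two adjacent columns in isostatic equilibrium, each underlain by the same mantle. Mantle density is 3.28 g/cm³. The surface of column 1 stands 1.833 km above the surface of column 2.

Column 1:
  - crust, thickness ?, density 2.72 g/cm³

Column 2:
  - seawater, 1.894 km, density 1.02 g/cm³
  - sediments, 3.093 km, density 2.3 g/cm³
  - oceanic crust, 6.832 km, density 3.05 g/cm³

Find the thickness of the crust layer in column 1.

Take the compensation level at the base of the deeper column (depth z_c below the surface of column 1) and equate Σ ρ_i t_i down to z_c; mantle fills any gap and the z_c terms cancel.
Column 1: x×2.72 + (z_c − 0 − x)×3.28
Column 2: 1.833×0 + 1.894×1.02 + 3.093×2.3 + 6.832×3.05 + (z_c − 1.833 − 11.819)×3.28
The z_c×3.28 term appears on both sides and cancels. Collect the known terms of each column as K = Σ(ρt)_known − 3.28 × (depth of known layers): K_1 = 0 − 3.28×0 = 0; K_2 = 29.88338 − 3.28×(1.833 + 11.819) = −14.89518.
Balance: K_1 − x×(3.28 − 2.72) = K_2, so x = (K_1 − K_2)/(3.28 − 2.72) = 14.8952/0.56 = 26.6 km.

26.6 km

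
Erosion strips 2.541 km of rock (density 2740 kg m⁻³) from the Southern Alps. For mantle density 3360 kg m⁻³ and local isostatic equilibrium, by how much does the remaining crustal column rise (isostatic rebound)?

2.07 km

Unloading: uplift u = e ρ_c/ρ_m = 2.541 km × 2740/3360 = 2.07 km.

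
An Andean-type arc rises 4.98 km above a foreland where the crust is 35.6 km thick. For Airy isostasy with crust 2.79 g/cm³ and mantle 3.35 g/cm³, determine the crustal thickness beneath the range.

65.4 km

Root depth r = h ρ_c / (ρ_m − ρ_c) = 4.98 km × 2.79 / 0.56 = 24.81 km.
Total thickness = T + h + r = 35.6 km + 4.98 km + 24.81 km = 65.4 km.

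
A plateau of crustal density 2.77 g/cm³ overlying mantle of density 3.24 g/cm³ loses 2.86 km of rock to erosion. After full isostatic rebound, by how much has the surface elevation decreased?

0.415 km

Rebound u = e ρ_c/ρ_m = 2.86 km × 2.77/3.24 = 2.445 km.
Net surface drop = e − u = 2.86 km − 2.445 km = e (ρ_m − ρ_c)/ρ_m = 0.415 km.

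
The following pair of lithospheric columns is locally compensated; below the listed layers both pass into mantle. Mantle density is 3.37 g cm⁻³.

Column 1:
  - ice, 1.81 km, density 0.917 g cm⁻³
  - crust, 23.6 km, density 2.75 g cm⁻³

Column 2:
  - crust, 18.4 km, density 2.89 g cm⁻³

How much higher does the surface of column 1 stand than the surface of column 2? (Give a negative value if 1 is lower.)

For any compensation level in the mantle, the mantle terms cancel and isostasy reduces to e = (Σt_1 − Σt_2) − (Σ(ρt)_1 − Σ(ρt)_2) / ρ_m.
Σt_1 = 25.41 km; Σt_2 = 18.4 km; Σ(ρt)_1 = 66.55977; Σ(ρt)_2 = 53.176 (in km·g cm⁻³).
e = (25.41 − 18.4) − (66.55977 − 53.176) / 3.37 = 3.04 km.

3.04 km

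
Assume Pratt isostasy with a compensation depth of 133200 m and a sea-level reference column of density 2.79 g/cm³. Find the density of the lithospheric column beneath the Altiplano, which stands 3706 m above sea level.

Pratt balance: ρ_ref D = ρ (D + h).
ρ = ρ_ref D/(D + h) = 2.79 × 133200 m/(133200 m + 3706 m) = 2.71 g/cm³.

2.71 g/cm³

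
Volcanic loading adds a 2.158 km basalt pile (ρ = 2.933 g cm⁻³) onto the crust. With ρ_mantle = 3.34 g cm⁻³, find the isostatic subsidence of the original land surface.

Subaerial loading: s = t ρ_load / ρ_m.
s = 2.158 km × 2.933/3.34 = 1.9 km.

1.9 km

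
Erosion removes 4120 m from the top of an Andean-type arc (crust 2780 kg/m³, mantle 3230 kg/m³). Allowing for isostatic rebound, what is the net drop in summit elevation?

574 m

Rebound u = e ρ_c/ρ_m = 4120 m × 2780/3230 = 3546 m.
Net surface drop = e − u = 4120 m − 3546 m = e (ρ_m − ρ_c)/ρ_m = 574 m.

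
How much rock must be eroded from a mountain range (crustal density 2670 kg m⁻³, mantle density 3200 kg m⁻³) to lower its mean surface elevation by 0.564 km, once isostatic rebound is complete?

Net drop Δ = e − u = e − e ρ_c/ρ_m = e (ρ_m − ρ_c)/ρ_m.
e = Δ ρ_m/(ρ_m − ρ_c) = 0.564 km × 3200/530 = 3.41 km.

3.41 km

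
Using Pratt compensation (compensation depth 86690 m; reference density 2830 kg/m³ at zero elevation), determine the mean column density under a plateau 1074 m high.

Pratt balance: ρ_ref D = ρ (D + h).
ρ = ρ_ref D/(D + h) = 2830 × 86690 m/(86690 m + 1074 m) = 2800 kg/m³.

2800 kg/m³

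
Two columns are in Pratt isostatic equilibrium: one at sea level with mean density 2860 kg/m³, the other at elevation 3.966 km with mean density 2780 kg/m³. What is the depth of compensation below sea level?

138 km

ρ_ref D = ρ (D + h) → D (ρ_ref − ρ) = ρ h.
D = ρ h/(ρ_ref − ρ) = 2780 × 3.966 km/(2860 − 2780) = 138 km.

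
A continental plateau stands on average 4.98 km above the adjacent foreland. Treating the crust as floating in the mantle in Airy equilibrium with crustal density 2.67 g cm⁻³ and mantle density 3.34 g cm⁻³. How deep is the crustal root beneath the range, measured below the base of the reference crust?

19.8 km

Balancing pressure at the compensation depth: the weight of the topography is balanced by the buoyancy of the root, ρ_c h = (ρ_m − ρ_c) r.
r = h · ρ_c / (ρ_m − ρ_c) = 4.98 km × 2.67 / (3.34 − 2.67) = 19.8 km.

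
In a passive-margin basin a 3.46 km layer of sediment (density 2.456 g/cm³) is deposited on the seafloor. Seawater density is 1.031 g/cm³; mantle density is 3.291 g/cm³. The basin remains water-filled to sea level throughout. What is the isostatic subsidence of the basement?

2.18 km

Submarine loading: the sediment displaces seawater, and the subsidence is in turn flooded, so s (ρ_m − ρ_w) = t (ρ_sed − ρ_w).
s = 3.46 km × (2.456 − 1.031) / (3.291 − 1.031) = 2.18 km.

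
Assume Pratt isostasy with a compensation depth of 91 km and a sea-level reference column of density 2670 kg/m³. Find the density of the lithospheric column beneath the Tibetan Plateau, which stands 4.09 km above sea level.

Pratt balance: ρ_ref D = ρ (D + h).
ρ = ρ_ref D/(D + h) = 2670 × 91 km/(91 km + 4.09 km) = 2560 kg/m³.

2560 kg/m³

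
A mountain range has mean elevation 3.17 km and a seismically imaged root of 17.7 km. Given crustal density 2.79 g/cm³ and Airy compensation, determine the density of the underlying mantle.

Airy balance: ρ_c h = (ρ_m − ρ_c) r → ρ_m = ρ_c (1 + h/r).
ρ_m = 2.79 × (1 + 3.17 km/17.7 km) = 3.29 g/cm³.

3.29 g/cm³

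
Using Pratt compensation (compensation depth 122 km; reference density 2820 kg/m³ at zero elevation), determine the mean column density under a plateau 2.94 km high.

2750 kg/m³

Pratt balance: ρ_ref D = ρ (D + h).
ρ = ρ_ref D/(D + h) = 2820 × 122 km/(122 km + 2.94 km) = 2750 kg/m³.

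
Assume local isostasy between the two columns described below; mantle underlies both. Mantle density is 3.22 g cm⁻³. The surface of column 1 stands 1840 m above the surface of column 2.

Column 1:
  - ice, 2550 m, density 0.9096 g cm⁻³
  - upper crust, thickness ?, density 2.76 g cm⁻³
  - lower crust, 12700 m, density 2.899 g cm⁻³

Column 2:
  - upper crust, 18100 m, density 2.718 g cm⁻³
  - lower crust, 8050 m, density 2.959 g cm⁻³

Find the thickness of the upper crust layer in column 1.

Take the compensation level at the base of the deeper column (depth z_c below the surface of column 1) and equate Σ ρ_i t_i down to z_c; mantle fills any gap and the z_c terms cancel.
Column 1: 2550×0.9096 + x×2.76 + 12700×2.899 + (z_c − 15250 − x)×3.22
Column 2: 1840×0 + 18100×2.718 + 8050×2.959 + (z_c − 1840 − 26150)×3.22
The z_c×3.22 term appears on both sides and cancels. Collect the known terms of each column as K = Σ(ρt)_known − 3.22 × (depth of known layers): K_1 = 39136.78 − 3.22×15250 = −9968.22; K_2 = 73015.75 − 3.22×(1840 + 26150) = −17112.05.
Balance: K_1 − x×(3.22 − 2.76) = K_2, so x = (K_1 − K_2)/(3.22 − 2.76) = 7143.83/0.46 = 15500 m.

15500 m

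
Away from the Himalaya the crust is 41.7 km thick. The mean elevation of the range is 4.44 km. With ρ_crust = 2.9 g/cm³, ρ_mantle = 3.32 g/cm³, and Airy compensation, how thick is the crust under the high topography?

Root depth r = h ρ_c / (ρ_m − ρ_c) = 4.44 km × 2.9 / 0.42 = 30.66 km.
Total thickness = T + h + r = 41.7 km + 4.44 km + 30.66 km = 76.8 km.

76.8 km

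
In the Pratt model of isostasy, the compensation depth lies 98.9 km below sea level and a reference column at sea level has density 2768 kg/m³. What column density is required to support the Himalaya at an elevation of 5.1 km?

Pratt balance: ρ_ref D = ρ (D + h).
ρ = ρ_ref D/(D + h) = 2768 × 98.9 km/(98.9 km + 5.1 km) = 2630 kg/m³.

2630 kg/m³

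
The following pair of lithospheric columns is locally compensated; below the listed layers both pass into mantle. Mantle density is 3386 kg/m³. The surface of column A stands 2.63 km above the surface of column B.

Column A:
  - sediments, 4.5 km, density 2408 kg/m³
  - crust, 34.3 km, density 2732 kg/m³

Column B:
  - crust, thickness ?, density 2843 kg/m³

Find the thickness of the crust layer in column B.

Take the compensation level at the base of the deeper column (depth z_c below the surface of column A) and equate Σ ρ_i t_i down to z_c; mantle fills any gap and the z_c terms cancel.
Column A: 4.5×2408 + 34.3×2732 + (z_c − 38.8)×3386
Column B: 2.63×0 + x×2843 + (z_c − 2.63 − 0 − x)×3386
The z_c×3386 term appears on both sides and cancels. Collect the known terms of each column as K = Σ(ρt)_known − 3386 × (depth of known layers): K_A = 104543.6 − 3386×38.8 = −26833.2; K_B = 0 − 3386×(2.63 + 0) = −8905.18.
Balance: K_A = K_B − x×(3386 − 2843), so x = (K_B − K_A)/(3386 − 2843) = 17928/543 = 33 km.

33 km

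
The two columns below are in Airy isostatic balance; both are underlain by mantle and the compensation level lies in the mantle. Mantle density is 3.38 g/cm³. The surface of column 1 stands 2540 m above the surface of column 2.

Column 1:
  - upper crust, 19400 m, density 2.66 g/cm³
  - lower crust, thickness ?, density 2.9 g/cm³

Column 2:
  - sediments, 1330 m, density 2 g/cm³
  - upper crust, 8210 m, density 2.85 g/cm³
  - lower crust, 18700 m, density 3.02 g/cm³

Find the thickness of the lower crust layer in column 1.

15700 m

Take the compensation level at the base of the deeper column (depth z_c below the surface of column 1) and equate Σ ρ_i t_i down to z_c; mantle fills any gap and the z_c terms cancel.
Column 1: 19400×2.66 + x×2.9 + (z_c − 19400 − x)×3.38
Column 2: 2540×0 + 1330×2 + 8210×2.85 + 18700×3.02 + (z_c − 2540 − 28240)×3.38
The z_c×3.38 term appears on both sides and cancels. Collect the known terms of each column as K = Σ(ρt)_known − 3.38 × (depth of known layers): K_1 = 51604 − 3.38×19400 = −13968; K_2 = 82532.5 − 3.38×(2540 + 28240) = −21503.9.
Balance: K_1 − x×(3.38 − 2.9) = K_2, so x = (K_1 − K_2)/(3.38 − 2.9) = 7535.9/0.48 = 15700 m.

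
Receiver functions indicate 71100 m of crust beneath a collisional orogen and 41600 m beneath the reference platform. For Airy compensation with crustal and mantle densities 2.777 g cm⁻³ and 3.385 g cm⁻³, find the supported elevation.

Excess crust Δ = 71100 m − 41600 m = 29500 m, split between elevation h and root r with h + r = Δ.
Airy balance ρ_c h = (ρ_m − ρ_c) r gives r = h ρ_c/(ρ_m − ρ_c), so h (1 + ρ_c/(ρ_m − ρ_c)) = Δ, i.e. h = Δ (ρ_m − ρ_c)/ρ_m.
h = 29500 m × 0.608/3.385 = 5300 m.

5300 m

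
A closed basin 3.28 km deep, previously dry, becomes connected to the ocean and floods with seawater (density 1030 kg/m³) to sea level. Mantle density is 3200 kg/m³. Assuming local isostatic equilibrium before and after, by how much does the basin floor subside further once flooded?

After flooding the water column is d + s deep. Its weight must equal the weight of mantle displaced by the extra subsidence s: (d + s) ρ_w = s ρ_m.
s = d ρ_w / (ρ_m − ρ_w) = 3.28 km × 1030/(3200 − 1030) = 1.56 km.

1.56 km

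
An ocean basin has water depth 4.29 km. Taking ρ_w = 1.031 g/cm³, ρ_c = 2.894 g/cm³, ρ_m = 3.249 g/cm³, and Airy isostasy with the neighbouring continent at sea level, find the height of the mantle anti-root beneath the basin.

22.5 km

Equating mass per unit area of the two columns: replacing crust with seawater at the top is compensated by replacing crust with mantle at the base: d (ρ_c − ρ_w) = a (ρ_m − ρ_c).
a = d (ρ_c − ρ_w)/(ρ_m − ρ_c) = 4.29 km × 1.863/0.355 = 22.5 km.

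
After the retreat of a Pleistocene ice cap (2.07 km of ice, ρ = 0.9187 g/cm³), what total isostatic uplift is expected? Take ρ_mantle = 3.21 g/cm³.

Removing the load lets mantle flow back in; uplift u satisfies ρ_ice t = ρ_m u.
u = t ρ_ice/ρ_m = 2.07 km × 0.9187/3.21 = 0.592 km.

0.592 km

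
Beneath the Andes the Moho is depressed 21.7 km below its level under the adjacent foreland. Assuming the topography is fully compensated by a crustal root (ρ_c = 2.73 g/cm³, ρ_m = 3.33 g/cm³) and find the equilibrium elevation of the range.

Equating mass per unit area of the two columns: ρ_c h = (ρ_m − ρ_c) r.
h = r (ρ_m − ρ_c) / ρ_c = 21.7 km × (3.33 − 2.73) / 2.73 = 4.77 km.

4.77 km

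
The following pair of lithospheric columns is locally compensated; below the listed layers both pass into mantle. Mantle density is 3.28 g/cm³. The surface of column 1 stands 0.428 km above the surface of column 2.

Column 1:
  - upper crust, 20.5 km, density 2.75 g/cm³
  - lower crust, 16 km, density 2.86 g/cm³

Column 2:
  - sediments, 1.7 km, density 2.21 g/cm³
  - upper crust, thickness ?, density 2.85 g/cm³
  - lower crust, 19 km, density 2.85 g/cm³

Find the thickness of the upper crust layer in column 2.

14.4 km

Take the compensation level at the base of the deeper column (depth z_c below the surface of column 1) and equate Σ ρ_i t_i down to z_c; mantle fills any gap and the z_c terms cancel.
Column 1: 20.5×2.75 + 16×2.86 + (z_c − 36.5)×3.28
Column 2: 0.428×0 + 1.7×2.21 + x×2.85 + 19×2.85 + (z_c − 0.428 − 20.7 − x)×3.28
The z_c×3.28 term appears on both sides and cancels. Collect the known terms of each column as K = Σ(ρt)_known − 3.28 × (depth of known layers): K_1 = 102.135 − 3.28×36.5 = −17.585; K_2 = 57.907 − 3.28×(0.428 + 20.7) = −11.39284.
Balance: K_1 = K_2 − x×(3.28 − 2.85), so x = (K_2 − K_1)/(3.28 − 2.85) = 6.19216/0.43 = 14.4 km.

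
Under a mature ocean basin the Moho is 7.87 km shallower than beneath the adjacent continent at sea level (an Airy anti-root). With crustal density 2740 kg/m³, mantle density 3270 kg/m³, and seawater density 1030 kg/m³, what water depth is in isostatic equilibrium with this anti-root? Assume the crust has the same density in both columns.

2.44 km

Replacing a thickness d of crust by seawater at the top must be balanced by replacing crust with mantle at the base: d (ρ_c − ρ_w) = a (ρ_m − ρ_c).
d = a (ρ_m − ρ_c)/(ρ_c − ρ_w) = 7.87 km × 530/1710 = 2.44 km.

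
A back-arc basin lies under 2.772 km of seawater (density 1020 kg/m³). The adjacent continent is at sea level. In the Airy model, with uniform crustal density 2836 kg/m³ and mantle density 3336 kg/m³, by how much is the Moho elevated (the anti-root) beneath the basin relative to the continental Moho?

10.1 km

In Airy isostatic equilibrium: replacing crust with seawater at the top is compensated by replacing crust with mantle at the base: d (ρ_c − ρ_w) = a (ρ_m − ρ_c).
a = d (ρ_c − ρ_w)/(ρ_m − ρ_c) = 2.772 km × 1816/500 = 10.1 km.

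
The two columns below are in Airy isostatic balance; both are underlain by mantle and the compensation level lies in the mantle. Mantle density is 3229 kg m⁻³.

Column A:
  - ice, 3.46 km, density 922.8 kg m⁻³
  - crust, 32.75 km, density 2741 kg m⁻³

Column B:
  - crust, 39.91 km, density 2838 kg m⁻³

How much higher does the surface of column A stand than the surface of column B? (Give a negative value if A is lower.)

For any compensation level in the mantle, the mantle terms cancel and isostasy reduces to e = (Σt_A − Σt_B) − (Σ(ρt)_A − Σ(ρt)_B) / ρ_m.
Σt_A = 36.21 km; Σt_B = 39.91 km; Σ(ρt)_A = 92960.638; Σ(ρt)_B = 113264.58 (in km·kg m⁻³).
e = (36.21 − 39.91) − (92960.638 − 113264.58) / 3229 = 2.59 km.

2.59 km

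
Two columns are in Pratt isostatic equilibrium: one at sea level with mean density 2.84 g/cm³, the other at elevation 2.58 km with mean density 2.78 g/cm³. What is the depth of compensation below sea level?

ρ_ref D = ρ (D + h) → D (ρ_ref − ρ) = ρ h.
D = ρ h/(ρ_ref − ρ) = 2.78 × 2.58 km/(2.84 − 2.78) = 120 km.

120 km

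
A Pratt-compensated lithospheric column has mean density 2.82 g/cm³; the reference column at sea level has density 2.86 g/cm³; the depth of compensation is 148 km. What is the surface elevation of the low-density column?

2.1 km

ρ_ref D = ρ (D + h) → h = D (ρ_ref − ρ)/ρ.
h = 148 km × (2.86 − 2.82)/2.82 = 2.1 km.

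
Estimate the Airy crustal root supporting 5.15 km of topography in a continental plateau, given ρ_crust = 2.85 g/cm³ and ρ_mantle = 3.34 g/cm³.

Equating mass per unit area of the two columns: the weight of the topography is balanced by the buoyancy of the root, ρ_c h = (ρ_m − ρ_c) r.
r = h · ρ_c / (ρ_m − ρ_c) = 5.15 km × 2.85 / (3.34 − 2.85) = 30 km.

30 km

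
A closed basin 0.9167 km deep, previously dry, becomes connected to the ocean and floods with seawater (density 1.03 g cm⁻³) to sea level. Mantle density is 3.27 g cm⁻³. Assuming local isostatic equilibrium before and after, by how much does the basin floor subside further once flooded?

0.422 km

After flooding the water column is d + s deep. Its weight must equal the weight of mantle displaced by the extra subsidence s: (d + s) ρ_w = s ρ_m.
s = d ρ_w / (ρ_m − ρ_w) = 0.9167 km × 1.03/(3.27 − 1.03) = 0.422 km.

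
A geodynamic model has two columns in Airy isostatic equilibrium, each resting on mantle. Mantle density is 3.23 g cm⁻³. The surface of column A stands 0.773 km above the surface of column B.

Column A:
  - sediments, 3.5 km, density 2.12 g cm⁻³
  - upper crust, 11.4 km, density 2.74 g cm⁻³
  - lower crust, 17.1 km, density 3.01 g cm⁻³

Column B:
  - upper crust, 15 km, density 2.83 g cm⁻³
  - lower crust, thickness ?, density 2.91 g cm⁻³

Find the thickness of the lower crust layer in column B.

14.8 km

Take the compensation level at the base of the deeper column (depth z_c below the surface of column A) and equate Σ ρ_i t_i down to z_c; mantle fills any gap and the z_c terms cancel.
Column A: 3.5×2.12 + 11.4×2.74 + 17.1×3.01 + (z_c − 32)×3.23
Column B: 0.773×0 + 15×2.83 + x×2.91 + (z_c − 0.773 − 15 − x)×3.23
The z_c×3.23 term appears on both sides and cancels. Collect the known terms of each column as K = Σ(ρt)_known − 3.23 × (depth of known layers): K_A = 90.127 − 3.23×32 = −13.233; K_B = 42.45 − 3.23×(0.773 + 15) = −8.49679.
Balance: K_A = K_B − x×(3.23 − 2.91), so x = (K_B − K_A)/(3.23 − 2.91) = 4.73621/0.32 = 14.8 km.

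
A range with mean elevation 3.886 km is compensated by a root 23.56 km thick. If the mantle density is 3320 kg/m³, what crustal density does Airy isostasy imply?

ρ_c h = (ρ_m − ρ_c) r → ρ_c (h + r) = ρ_m r → ρ_c = ρ_m r / (h + r).
ρ_c = 3320 × 23.56 km / (3.886 km + 23.56 km) = 2850 kg/m³.

2850 kg/m³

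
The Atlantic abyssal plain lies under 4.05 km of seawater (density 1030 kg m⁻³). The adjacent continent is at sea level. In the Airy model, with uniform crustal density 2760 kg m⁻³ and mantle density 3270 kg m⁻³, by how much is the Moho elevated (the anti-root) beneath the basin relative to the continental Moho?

Balancing pressure at the compensation depth: replacing crust with seawater at the top is compensated by replacing crust with mantle at the base: d (ρ_c − ρ_w) = a (ρ_m − ρ_c).
a = d (ρ_c − ρ_w)/(ρ_m − ρ_c) = 4.05 km × 1730/510 = 13.7 km.

13.7 km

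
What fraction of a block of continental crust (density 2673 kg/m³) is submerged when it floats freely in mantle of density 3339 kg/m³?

Submerged fraction = ρ_obj/ρ_fluid = 2673/3339 = 80.1%.

80.1%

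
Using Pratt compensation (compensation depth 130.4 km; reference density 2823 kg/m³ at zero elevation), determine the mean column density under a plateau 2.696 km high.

Pratt balance: ρ_ref D = ρ (D + h).
ρ = ρ_ref D/(D + h) = 2823 × 130.4 km/(130.4 km + 2.696 km) = 2770 kg/m³.

2770 kg/m³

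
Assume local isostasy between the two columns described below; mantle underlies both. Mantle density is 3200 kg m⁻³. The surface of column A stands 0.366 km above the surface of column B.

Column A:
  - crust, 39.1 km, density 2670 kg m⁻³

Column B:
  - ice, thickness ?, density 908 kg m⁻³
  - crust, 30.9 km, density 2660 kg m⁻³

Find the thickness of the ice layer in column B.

1.25 km

Take the compensation level at the base of the deeper column (depth z_c below the surface of column A) and equate Σ ρ_i t_i down to z_c; mantle fills any gap and the z_c terms cancel.
Column A: 39.1×2670 + (z_c − 39.1)×3200
Column B: 0.366×0 + x×908 + 30.9×2660 + (z_c − 0.366 − 30.9 − x)×3200
The z_c×3200 term appears on both sides and cancels. Collect the known terms of each column as K = Σ(ρt)_known − 3200 × (depth of known layers): K_A = 104397 − 3200×39.1 = −20723; K_B = 82194 − 3200×(0.366 + 30.9) = −17857.2.
Balance: K_A = K_B − x×(3200 − 908), so x = (K_B − K_A)/(3200 − 908) = 2865.8/2292 = 1.25 km.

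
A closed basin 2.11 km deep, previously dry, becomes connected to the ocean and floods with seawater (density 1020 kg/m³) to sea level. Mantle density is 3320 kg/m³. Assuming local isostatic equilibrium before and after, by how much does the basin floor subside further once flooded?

0.936 km

After flooding the water column is d + s deep. Its weight must equal the weight of mantle displaced by the extra subsidence s: (d + s) ρ_w = s ρ_m.
s = d ρ_w / (ρ_m − ρ_w) = 2.11 km × 1020/(3320 − 1020) = 0.936 km.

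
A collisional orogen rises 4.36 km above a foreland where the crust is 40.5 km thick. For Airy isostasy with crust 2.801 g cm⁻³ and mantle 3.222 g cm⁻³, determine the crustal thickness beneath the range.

Root depth r = h ρ_c / (ρ_m − ρ_c) = 4.36 km × 2.801 / 0.421 = 29.01 km.
Total thickness = T + h + r = 40.5 km + 4.36 km + 29.01 km = 73.9 km.

73.9 km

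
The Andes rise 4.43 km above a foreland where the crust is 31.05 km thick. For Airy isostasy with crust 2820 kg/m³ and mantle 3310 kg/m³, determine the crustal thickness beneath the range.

61 km

Root depth r = h ρ_c / (ρ_m − ρ_c) = 4.43 km × 2820 / 490 = 25.5 km.
Total thickness = T + h + r = 31.05 km + 4.43 km + 25.5 km = 61 km.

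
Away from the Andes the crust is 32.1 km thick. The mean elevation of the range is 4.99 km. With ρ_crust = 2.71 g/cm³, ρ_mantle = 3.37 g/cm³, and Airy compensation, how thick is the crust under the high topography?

Root depth r = h ρ_c / (ρ_m − ρ_c) = 4.99 km × 2.71 / 0.66 = 20.49 km.
Total thickness = T + h + r = 32.1 km + 4.99 km + 20.49 km = 57.6 km.

57.6 km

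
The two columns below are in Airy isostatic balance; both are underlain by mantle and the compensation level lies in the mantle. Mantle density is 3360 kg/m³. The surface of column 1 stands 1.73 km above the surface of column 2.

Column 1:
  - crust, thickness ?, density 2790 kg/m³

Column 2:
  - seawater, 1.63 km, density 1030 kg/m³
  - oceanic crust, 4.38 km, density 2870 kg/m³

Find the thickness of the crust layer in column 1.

Take the compensation level at the base of the deeper column (depth z_c below the surface of column 1) and equate Σ ρ_i t_i down to z_c; mantle fills any gap and the z_c terms cancel.
Column 1: x×2790 + (z_c − 0 − x)×3360
Column 2: 1.73×0 + 1.63×1030 + 4.38×2870 + (z_c − 1.73 − 6.01)×3360
The z_c×3360 term appears on both sides and cancels. Collect the known terms of each column as K = Σ(ρt)_known − 3360 × (depth of known layers): K_1 = 0 − 3360×0 = 0; K_2 = 14249.5 − 3360×(1.73 + 6.01) = −11756.9.
Balance: K_1 − x×(3360 − 2790) = K_2, so x = (K_1 − K_2)/(3360 − 2790) = 11756.9/570 = 20.6 km.

20.6 km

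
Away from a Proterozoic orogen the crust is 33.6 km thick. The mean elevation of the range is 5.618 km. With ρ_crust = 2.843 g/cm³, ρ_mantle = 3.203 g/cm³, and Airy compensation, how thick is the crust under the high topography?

Root depth r = h ρ_c / (ρ_m − ρ_c) = 5.618 km × 2.843 / 0.36 = 44.37 km.
Total thickness = T + h + r = 33.6 km + 5.618 km + 44.37 km = 83.6 km.

83.6 km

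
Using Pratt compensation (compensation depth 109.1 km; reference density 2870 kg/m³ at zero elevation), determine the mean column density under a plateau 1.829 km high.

2820 kg/m³

Pratt balance: ρ_ref D = ρ (D + h).
ρ = ρ_ref D/(D + h) = 2870 × 109.1 km/(109.1 km + 1.829 km) = 2820 kg/m³.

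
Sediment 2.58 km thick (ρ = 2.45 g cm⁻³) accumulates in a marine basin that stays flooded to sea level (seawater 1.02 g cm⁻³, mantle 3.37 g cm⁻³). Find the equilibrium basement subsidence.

1.57 km

Submarine loading: the sediment displaces seawater, and the subsidence is in turn flooded, so s (ρ_m − ρ_w) = t (ρ_sed − ρ_w).
s = 2.58 km × (2.45 − 1.02) / (3.37 − 1.02) = 1.57 km.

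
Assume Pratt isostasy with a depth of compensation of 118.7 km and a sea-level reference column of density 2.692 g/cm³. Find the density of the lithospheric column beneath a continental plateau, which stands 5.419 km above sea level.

Pratt balance: ρ_ref D = ρ (D + h).
ρ = ρ_ref D/(D + h) = 2.692 × 118.7 km/(118.7 km + 5.419 km) = 2.57 g/cm³.

2.57 g/cm³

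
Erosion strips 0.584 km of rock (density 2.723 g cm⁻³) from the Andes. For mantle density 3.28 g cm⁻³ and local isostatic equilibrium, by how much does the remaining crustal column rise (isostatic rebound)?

0.485 km

Unloading: uplift u = e ρ_c/ρ_m = 0.584 km × 2.723/3.28 = 0.485 km.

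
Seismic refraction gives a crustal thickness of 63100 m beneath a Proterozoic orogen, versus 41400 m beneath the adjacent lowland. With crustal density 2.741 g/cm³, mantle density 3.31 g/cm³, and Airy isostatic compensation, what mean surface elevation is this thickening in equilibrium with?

3730 m

Excess crust Δ = 63100 m − 41400 m = 21700 m, split between elevation h and root r with h + r = Δ.
Airy balance ρ_c h = (ρ_m − ρ_c) r gives r = h ρ_c/(ρ_m − ρ_c), so h (1 + ρ_c/(ρ_m − ρ_c)) = Δ, i.e. h = Δ (ρ_m − ρ_c)/ρ_m.
h = 21700 m × 0.569/3.31 = 3730 m.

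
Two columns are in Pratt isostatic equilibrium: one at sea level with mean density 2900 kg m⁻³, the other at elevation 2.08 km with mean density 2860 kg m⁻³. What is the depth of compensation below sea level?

149 km

ρ_ref D = ρ (D + h) → D (ρ_ref − ρ) = ρ h.
D = ρ h/(ρ_ref − ρ) = 2860 × 2.08 km/(2900 − 2860) = 149 km.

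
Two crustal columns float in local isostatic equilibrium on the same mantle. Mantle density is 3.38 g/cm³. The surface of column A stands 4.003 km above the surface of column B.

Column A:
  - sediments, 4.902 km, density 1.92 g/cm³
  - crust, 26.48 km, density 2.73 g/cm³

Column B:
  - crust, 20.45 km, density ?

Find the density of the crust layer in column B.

2.85 g/cm³

Take the compensation level at the base of the deeper column (depth z_c below the surface of column A) and equate Σ ρ_i t_i down to z_c; mantle fills any gap and the z_c terms cancel.
Column A: 4.902×1.92 + 26.48×2.73 + (z_c − 31.382)×3.38
Column B: 4.003×0 + 20.45×ρ + (z_c − 4.003 − 20.45)×3.38
The z_c×3.38 term appears on both sides and cancels. Collect the known terms of each column as K = Σ(ρt)_known − 3.38 × (depth of known layers): K_A = 81.70224 − 3.38×31.382 = −24.36892; K_B = 0 − 3.38×(4.003 + 20.45) = −82.65114.
Balance: K_A = K_B + 20.45×ρ, so ρ = (K_A − K_B)/20.45 = 58.2822/20.45 = 2.85 g/cm³.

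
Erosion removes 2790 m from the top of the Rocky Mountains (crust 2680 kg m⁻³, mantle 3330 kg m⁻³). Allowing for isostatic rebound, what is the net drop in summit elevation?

Rebound u = e ρ_c/ρ_m = 2790 m × 2680/3330 = 2245 m.
Net surface drop = e − u = 2790 m − 2245 m = e (ρ_m − ρ_c)/ρ_m = 545 m.

545 m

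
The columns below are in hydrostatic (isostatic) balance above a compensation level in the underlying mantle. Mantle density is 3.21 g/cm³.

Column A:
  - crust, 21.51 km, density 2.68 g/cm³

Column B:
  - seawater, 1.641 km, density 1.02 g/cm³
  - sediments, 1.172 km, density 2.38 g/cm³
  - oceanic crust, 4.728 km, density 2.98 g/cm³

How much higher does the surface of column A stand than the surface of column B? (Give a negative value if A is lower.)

1.79 km

For any compensation level in the mantle, the mantle terms cancel and isostasy reduces to e = (Σt_A − Σt_B) − (Σ(ρt)_A − Σ(ρt)_B) / ρ_m.
Σt_A = 21.51 km; Σt_B = 7.541 km; Σ(ρt)_A = 57.6468; Σ(ρt)_B = 18.55262 (in km·g/cm³).
e = (21.51 − 7.541) − (57.6468 − 18.55262) / 3.21 = 1.79 km.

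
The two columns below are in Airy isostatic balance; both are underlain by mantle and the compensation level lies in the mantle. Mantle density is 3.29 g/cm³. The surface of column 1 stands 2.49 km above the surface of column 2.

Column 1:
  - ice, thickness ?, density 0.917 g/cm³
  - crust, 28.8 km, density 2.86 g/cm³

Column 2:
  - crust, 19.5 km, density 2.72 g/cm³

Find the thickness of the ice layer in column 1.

2.92 km

Take the compensation level at the base of the deeper column (depth z_c below the surface of column 1) and equate Σ ρ_i t_i down to z_c; mantle fills any gap and the z_c terms cancel.
Column 1: x×0.917 + 28.8×2.86 + (z_c − 28.8 − x)×3.29
Column 2: 2.49×0 + 19.5×2.72 + (z_c − 2.49 − 19.5)×3.29
The z_c×3.29 term appears on both sides and cancels. Collect the known terms of each column as K = Σ(ρt)_known − 3.29 × (depth of known layers): K_1 = 82.368 − 3.29×28.8 = −12.384; K_2 = 53.04 − 3.29×(2.49 + 19.5) = −19.3071.
Balance: K_1 − x×(3.29 − 0.917) = K_2, so x = (K_1 − K_2)/(3.29 − 0.917) = 6.9231/2.373 = 2.92 km.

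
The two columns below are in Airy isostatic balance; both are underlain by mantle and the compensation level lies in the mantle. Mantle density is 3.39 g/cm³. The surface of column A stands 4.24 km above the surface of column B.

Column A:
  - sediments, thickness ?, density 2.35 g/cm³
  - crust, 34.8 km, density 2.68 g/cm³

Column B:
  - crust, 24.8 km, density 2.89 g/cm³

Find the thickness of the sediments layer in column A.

1.99 km

Take the compensation level at the base of the deeper column (depth z_c below the surface of column A) and equate Σ ρ_i t_i down to z_c; mantle fills any gap and the z_c terms cancel.
Column A: x×2.35 + 34.8×2.68 + (z_c − 34.8 − x)×3.39
Column B: 4.24×0 + 24.8×2.89 + (z_c − 4.24 − 24.8)×3.39
The z_c×3.39 term appears on both sides and cancels. Collect the known terms of each column as K = Σ(ρt)_known − 3.39 × (depth of known layers): K_A = 93.264 − 3.39×34.8 = −24.708; K_B = 71.672 − 3.39×(4.24 + 24.8) = −26.7736.
Balance: K_A − x×(3.39 − 2.35) = K_B, so x = (K_A − K_B)/(3.39 − 2.35) = 2.0656/1.04 = 1.99 km.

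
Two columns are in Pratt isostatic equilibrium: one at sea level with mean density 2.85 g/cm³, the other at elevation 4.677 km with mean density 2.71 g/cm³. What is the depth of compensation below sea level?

ρ_ref D = ρ (D + h) → D (ρ_ref − ρ) = ρ h.
D = ρ h/(ρ_ref − ρ) = 2.71 × 4.677 km/(2.85 − 2.71) = 90.5 km.

90.5 km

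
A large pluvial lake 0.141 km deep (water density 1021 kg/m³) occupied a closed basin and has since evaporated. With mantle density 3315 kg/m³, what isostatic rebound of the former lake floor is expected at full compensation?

u = d ρ_w/ρ_m = 0.141 km × 1021/3315 = 0.0434 km.

0.0434 km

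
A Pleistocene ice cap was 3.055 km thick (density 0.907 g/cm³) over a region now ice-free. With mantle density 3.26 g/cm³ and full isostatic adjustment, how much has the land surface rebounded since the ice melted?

0.85 km

Removing the load lets mantle flow back in; uplift u satisfies ρ_ice t = ρ_m u.
u = t ρ_ice/ρ_m = 3.055 km × 0.907/3.26 = 0.85 km.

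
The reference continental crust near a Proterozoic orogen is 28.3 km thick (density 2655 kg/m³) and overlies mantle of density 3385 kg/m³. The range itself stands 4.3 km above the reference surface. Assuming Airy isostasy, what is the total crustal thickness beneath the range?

Root depth r = h ρ_c / (ρ_m − ρ_c) = 4.3 km × 2655 / 730 = 15.64 km.
Total thickness = T + h + r = 28.3 km + 4.3 km + 15.64 km = 48.2 km.

48.2 km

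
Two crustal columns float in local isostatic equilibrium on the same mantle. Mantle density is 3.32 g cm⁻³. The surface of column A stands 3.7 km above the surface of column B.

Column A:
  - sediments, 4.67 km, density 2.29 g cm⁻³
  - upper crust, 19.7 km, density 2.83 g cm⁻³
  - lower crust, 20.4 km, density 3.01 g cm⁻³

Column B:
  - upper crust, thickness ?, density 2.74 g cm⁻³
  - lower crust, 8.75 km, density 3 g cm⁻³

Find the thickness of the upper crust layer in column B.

9.83 km

Take the compensation level at the base of the deeper column (depth z_c below the surface of column A) and equate Σ ρ_i t_i down to z_c; mantle fills any gap and the z_c terms cancel.
Column A: 4.67×2.29 + 19.7×2.83 + 20.4×3.01 + (z_c − 44.77)×3.32
Column B: 3.7×0 + x×2.74 + 8.75×3 + (z_c − 3.7 − 8.75 − x)×3.32
The z_c×3.32 term appears on both sides and cancels. Collect the known terms of each column as K = Σ(ρt)_known − 3.32 × (depth of known layers): K_A = 127.8493 − 3.32×44.77 = −20.7871; K_B = 26.25 − 3.32×(3.7 + 8.75) = −15.084.
Balance: K_A = K_B − x×(3.32 − 2.74), so x = (K_B − K_A)/(3.32 − 2.74) = 5.7031/0.58 = 9.83 km.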